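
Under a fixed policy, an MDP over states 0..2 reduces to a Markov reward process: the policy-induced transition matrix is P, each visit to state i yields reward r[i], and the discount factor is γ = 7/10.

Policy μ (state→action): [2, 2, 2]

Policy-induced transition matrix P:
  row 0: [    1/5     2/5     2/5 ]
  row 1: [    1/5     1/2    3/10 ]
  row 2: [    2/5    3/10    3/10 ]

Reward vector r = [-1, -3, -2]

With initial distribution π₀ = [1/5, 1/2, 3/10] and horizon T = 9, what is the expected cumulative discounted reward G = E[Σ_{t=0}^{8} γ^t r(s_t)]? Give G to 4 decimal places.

t=0: π = [0.2000, 0.5000, 0.3000], E[r] = -2.3000, γ^t·E[r] = -2.300000, running G = -2.300000
t=1: π = [0.2600, 0.4200, 0.3200], E[r] = -2.1600, γ^t·E[r] = -1.512000, running G = -3.812000
t=2: π = [0.2640, 0.4100, 0.3260], E[r] = -2.1460, γ^t·E[r] = -1.051540, running G = -4.863540
t=3: π = [0.2652, 0.4084, 0.3264], E[r] = -2.1432, γ^t·E[r] = -0.735118, running G = -5.598658
t=4: π = [0.2653, 0.4082, 0.3265], E[r] = -2.1429, γ^t·E[r] = -0.514515, running G = -6.113173
t=5: π = [0.2653, 0.4082, 0.3265], E[r] = -2.1429, γ^t·E[r] = -0.360151, running G = -6.473324
t=6: π = [0.2653, 0.4082, 0.3265], E[r] = -2.1429, γ^t·E[r] = -0.252105, running G = -6.725429
t=7: π = [0.2653, 0.4082, 0.3265], E[r] = -2.1429, γ^t·E[r] = -0.176474, running G = -6.901903
t=8: π = [0.2653, 0.4082, 0.3265], E[r] = -2.1429, γ^t·E[r] = -0.123531, running G = -7.025434

G = -7.0254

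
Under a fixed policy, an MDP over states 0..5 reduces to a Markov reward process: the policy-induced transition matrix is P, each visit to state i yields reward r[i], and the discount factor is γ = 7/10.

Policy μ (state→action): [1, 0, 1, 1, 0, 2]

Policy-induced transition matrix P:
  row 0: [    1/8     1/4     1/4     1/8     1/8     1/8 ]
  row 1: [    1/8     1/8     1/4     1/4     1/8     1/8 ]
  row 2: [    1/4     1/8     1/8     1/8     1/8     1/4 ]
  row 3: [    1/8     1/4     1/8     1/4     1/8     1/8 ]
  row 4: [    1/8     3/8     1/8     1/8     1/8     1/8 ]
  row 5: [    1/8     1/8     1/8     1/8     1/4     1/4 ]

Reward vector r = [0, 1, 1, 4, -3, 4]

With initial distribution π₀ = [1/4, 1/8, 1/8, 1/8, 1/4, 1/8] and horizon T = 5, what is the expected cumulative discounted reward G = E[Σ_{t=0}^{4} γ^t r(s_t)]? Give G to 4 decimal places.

G = 2.7485

t=0: π = [0.2500, 0.1250, 0.1250, 0.1250, 0.2500, 0.1250], E[r] = 0.5000, γ^t·E[r] = 0.500000, running G = 0.500000
t=1: π = [0.1406, 0.2344, 0.1719, 0.1563, 0.1406, 0.1563], E[r] = 1.2344, γ^t·E[r] = 0.864063, running G = 1.364063
t=2: π = [0.1465, 0.1973, 0.1719, 0.1738, 0.1445, 0.1660], E[r] = 1.2949, γ^t·E[r] = 0.634512, running G = 1.998574
t=3: π = [0.1465, 0.2012, 0.1680, 0.1714, 0.1458, 0.1672], E[r] = 1.2864, γ^t·E[r] = 0.441227, running G = 2.439802
t=4: π = [0.1460, 0.2012, 0.1685, 0.1716, 0.1459, 0.1669], E[r] = 1.2858, γ^t·E[r] = 0.308720, running G = 2.748521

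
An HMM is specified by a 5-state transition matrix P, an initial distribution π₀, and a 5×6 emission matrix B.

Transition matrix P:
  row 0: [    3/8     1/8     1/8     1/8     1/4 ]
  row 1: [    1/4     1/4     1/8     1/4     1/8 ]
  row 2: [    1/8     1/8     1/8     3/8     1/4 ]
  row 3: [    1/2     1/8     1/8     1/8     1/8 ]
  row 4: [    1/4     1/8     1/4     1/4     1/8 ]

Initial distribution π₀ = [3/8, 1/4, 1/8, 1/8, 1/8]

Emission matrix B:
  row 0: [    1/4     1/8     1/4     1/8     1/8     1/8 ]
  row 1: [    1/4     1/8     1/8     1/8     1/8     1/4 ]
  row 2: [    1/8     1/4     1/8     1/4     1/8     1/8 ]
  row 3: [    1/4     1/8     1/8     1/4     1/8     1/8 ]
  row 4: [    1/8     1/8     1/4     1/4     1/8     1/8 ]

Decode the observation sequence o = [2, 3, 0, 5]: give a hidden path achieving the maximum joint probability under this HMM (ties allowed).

t=0: δ = [9.375e-02, 3.125e-02, 1.562e-02, 1.562e-02, 3.125e-02]  (obs o_0=2)
t=1: δ = [4.395e-03, 1.465e-03, 2.930e-03, 2.930e-03, 5.859e-03]  ψ = [0, 0, 0, 0, 0]  (obs o_1=3)
t=2: δ = [4.120e-04, 1.831e-04, 1.831e-04, 3.662e-04, 1.373e-04]  ψ = [0, 4, 4, 4, 0]  (obs o_2=0)
t=3: δ = [2.289e-05, 1.287e-05, 6.437e-06, 8.583e-06, 1.287e-05]  ψ = [3, 0, 0, 2, 0]  (obs o_3=5)
backtrack: best end state = 0; path = [0, 4, 3, 0]

path = [0, 4, 3, 0]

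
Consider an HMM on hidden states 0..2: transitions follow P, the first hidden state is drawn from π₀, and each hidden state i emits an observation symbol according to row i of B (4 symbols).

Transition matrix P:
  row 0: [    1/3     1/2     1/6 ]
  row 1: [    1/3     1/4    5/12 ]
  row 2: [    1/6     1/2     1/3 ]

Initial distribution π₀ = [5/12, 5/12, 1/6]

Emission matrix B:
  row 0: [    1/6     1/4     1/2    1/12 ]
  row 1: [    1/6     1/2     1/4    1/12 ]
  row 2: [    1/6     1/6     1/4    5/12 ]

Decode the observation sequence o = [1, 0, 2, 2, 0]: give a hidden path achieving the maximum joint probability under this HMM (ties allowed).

path = [1, 0, 0, 0, 1]

t=0: δ = [1.042e-01, 2.083e-01, 2.778e-02]  (obs o_0=1)
t=1: δ = [1.157e-02, 8.681e-03, 1.447e-02]  ψ = [1, 0, 1]  (obs o_1=0)
t=2: δ = [1.929e-03, 1.808e-03, 1.206e-03]  ψ = [0, 2, 2]  (obs o_2=2)
t=3: δ = [3.215e-04, 2.411e-04, 1.884e-04]  ψ = [0, 0, 1]  (obs o_3=2)
t=4: δ = [1.786e-05, 2.679e-05, 1.674e-05]  ψ = [0, 0, 1]  (obs o_4=0)
backtrack: best end state = 1; path = [1, 0, 0, 0, 1]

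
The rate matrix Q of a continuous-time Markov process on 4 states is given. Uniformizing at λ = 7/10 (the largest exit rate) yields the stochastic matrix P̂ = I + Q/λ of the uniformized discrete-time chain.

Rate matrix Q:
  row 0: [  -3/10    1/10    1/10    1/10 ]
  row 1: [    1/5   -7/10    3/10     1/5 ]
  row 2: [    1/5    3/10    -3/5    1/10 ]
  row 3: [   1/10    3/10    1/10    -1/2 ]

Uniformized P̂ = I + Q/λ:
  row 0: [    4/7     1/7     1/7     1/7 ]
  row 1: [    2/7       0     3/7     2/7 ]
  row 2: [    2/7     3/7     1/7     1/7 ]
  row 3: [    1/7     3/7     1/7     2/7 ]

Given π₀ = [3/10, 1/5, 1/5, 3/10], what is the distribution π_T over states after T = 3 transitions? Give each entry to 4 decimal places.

π = [0.3554, 0.2327, 0.2070, 0.2050]

t=0: π = [0.3000, 0.2000, 0.2000, 0.3000]
t=1: π = [0.3286, 0.2571, 0.2000, 0.2143]
t=2: π = [0.3490, 0.2245, 0.2163, 0.2102]
t=3: π = [0.3554, 0.2327, 0.2070, 0.2050]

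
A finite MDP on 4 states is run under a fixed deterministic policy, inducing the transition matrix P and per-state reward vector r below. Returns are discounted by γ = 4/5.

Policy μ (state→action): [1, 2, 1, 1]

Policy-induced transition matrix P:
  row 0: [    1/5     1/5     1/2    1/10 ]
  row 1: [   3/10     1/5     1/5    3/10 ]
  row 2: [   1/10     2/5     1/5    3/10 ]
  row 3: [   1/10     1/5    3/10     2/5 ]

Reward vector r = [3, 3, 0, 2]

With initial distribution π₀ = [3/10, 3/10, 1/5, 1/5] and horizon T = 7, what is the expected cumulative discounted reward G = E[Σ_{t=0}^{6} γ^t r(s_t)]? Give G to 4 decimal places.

G = 7.6594

t=0: π = [0.3000, 0.3000, 0.2000, 0.2000], E[r] = 2.2000, γ^t·E[r] = 2.200000, running G = 2.200000
t=1: π = [0.1900, 0.2400, 0.3100, 0.2600], E[r] = 1.8100, γ^t·E[r] = 1.448000, running G = 3.648000
t=2: π = [0.1670, 0.2620, 0.2830, 0.2880], E[r] = 1.8630, γ^t·E[r] = 1.192320, running G = 4.840320
t=3: π = [0.1691, 0.2566, 0.2789, 0.2954], E[r] = 1.8679, γ^t·E[r] = 0.956365, running G = 5.796685
t=4: π = [0.1682, 0.2558, 0.2803, 0.2957], E[r] = 1.8635, γ^t·E[r] = 0.763277, running G = 6.559962
t=5: π = [0.1680, 0.2561, 0.2800, 0.2959], E[r] = 1.8640, γ^t·E[r] = 0.610779, running G = 7.170742
t=6: π = [0.1680, 0.2560, 0.2800, 0.2960], E[r] = 1.8640, γ^t·E[r] = 0.488648, running G = 7.659390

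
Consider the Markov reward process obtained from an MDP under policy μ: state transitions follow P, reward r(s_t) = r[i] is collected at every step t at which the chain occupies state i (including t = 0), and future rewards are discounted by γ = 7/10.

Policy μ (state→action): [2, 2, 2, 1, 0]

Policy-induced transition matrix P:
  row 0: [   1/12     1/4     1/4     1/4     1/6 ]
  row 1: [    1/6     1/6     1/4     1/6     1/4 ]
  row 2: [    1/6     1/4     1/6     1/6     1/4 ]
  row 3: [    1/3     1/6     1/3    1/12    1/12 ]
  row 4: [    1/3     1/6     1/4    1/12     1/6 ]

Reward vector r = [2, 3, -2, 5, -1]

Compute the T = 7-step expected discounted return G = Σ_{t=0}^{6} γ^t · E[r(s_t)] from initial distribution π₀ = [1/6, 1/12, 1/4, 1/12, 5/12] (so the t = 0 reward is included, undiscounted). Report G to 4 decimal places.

t=0: π = [0.1667, 0.0833, 0.2500, 0.0833, 0.4167], E[r] = 0.0833, γ^t·E[r] = 0.083333, running G = 0.083333
t=1: π = [0.2361, 0.2014, 0.2361, 0.1389, 0.1875], E[r] = 1.1111, γ^t·E[r] = 0.777778, running G = 0.861111
t=2: π = [0.2014, 0.2060, 0.2419, 0.1591, 0.1916], E[r] = 1.1412, γ^t·E[r] = 0.559190, running G = 1.420301
t=3: π = [0.2083, 0.2036, 0.2431, 0.1542, 0.1907], E[r] = 1.1217, γ^t·E[r] = 0.384734, running G = 1.805035
t=4: π = [0.2068, 0.2043, 0.2426, 0.1553, 0.1910], E[r] = 1.1266, γ^t·E[r] = 0.270505, running G = 2.075540
t=5: π = [0.2072, 0.2041, 0.2427, 0.1550, 0.1910], E[r] = 1.1254, γ^t·E[r] = 0.189153, running G = 2.264692
t=6: π = [0.2071, 0.2042, 0.2427, 0.1551, 0.1910], E[r] = 1.1257, γ^t·E[r] = 0.132440, running G = 2.397132

G = 2.3971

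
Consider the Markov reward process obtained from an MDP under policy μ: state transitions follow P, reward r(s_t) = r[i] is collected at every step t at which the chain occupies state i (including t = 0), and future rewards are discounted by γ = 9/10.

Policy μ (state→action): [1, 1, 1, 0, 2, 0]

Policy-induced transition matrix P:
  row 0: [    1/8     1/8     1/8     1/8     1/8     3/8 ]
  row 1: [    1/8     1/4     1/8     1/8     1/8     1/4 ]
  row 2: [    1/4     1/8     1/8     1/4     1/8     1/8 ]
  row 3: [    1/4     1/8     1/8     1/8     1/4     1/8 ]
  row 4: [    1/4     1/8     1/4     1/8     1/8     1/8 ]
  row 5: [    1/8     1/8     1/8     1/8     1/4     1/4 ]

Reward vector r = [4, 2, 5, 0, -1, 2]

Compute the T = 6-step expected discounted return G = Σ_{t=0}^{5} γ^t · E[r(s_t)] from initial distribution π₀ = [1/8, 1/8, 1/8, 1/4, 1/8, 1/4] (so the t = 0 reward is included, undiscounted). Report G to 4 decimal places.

G = 9.1120

t=0: π = [0.1250, 0.1250, 0.1250, 0.2500, 0.1250, 0.2500], E[r] = 1.7500, γ^t·E[r] = 1.750000, running G = 1.750000
t=1: π = [0.1875, 0.1406, 0.1406, 0.1406, 0.1875, 0.2031], E[r] = 1.9531, γ^t·E[r] = 1.757813, running G = 3.507813
t=2: π = [0.1836, 0.1426, 0.1484, 0.1426, 0.1680, 0.2148], E[r] = 2.0234, γ^t·E[r] = 1.638984, running G = 5.146797
t=3: π = [0.1824, 0.1428, 0.1460, 0.1436, 0.1697, 0.2156], E[r] = 2.0066, γ^t·E[r] = 1.462805, running G = 6.609602
t=4: π = [0.1824, 0.1429, 0.1462, 0.1432, 0.1699, 0.2154], E[r] = 2.0073, γ^t·E[r] = 1.316965, running G = 7.926568
t=5: π = [0.1824, 0.1429, 0.1462, 0.1433, 0.1698, 0.2154], E[r] = 2.0075, γ^t·E[r] = 1.185411, running G = 9.111978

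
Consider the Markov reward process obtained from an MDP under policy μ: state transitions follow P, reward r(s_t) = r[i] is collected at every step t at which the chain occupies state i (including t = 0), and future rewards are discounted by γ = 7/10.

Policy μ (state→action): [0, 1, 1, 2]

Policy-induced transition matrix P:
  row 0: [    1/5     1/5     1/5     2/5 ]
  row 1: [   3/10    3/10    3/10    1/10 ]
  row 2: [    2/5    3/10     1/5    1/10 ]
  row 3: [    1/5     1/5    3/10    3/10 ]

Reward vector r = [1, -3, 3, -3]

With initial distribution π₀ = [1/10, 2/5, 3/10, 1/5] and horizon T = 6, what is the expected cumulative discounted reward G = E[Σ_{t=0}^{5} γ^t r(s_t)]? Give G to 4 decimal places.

G = -1.4864

t=0: π = [0.1000, 0.4000, 0.3000, 0.2000], E[r] = -0.8000, γ^t·E[r] = -0.800000, running G = -0.800000
t=1: π = [0.3000, 0.2700, 0.2600, 0.1700], E[r] = -0.2400, γ^t·E[r] = -0.168000, running G = -0.968000
t=2: π = [0.2790, 0.2530, 0.2440, 0.2240], E[r] = -0.4200, γ^t·E[r] = -0.205800, running G = -1.173800
t=3: π = [0.2741, 0.2497, 0.2477, 0.2285], E[r] = -0.4174, γ^t·E[r] = -0.143168, running G = -1.316968
t=4: π = [0.2745, 0.2497, 0.2478, 0.2279], E[r] = -0.4150, γ^t·E[r] = -0.099651, running G = -1.416619
t=5: π = [0.2745, 0.2498, 0.2478, 0.2279], E[r] = -0.4152, γ^t·E[r] = -0.069790, running G = -1.486410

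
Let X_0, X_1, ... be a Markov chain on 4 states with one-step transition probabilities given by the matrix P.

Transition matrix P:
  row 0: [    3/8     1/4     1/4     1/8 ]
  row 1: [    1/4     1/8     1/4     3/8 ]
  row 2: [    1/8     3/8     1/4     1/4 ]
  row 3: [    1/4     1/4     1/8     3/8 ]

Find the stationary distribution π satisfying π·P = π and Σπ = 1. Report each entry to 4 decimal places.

Balance equations π_j = Σ_i π_i·P[i][j]:
  π_0 = 3/8·π_0 + 1/4·π_1 + 1/8·π_2 + 1/4·π_3
  π_1 = 1/4·π_0 + 1/8·π_1 + 3/8·π_2 + 1/4·π_3
  π_2 = 1/4·π_0 + 1/4·π_1 + 1/4·π_2 + 1/8·π_3
  normalize: π_0 + π_1 + π_2 + π_3 = 1
Solving the linear system gives exactly π = [113/443, 109/443, 95/443, 126/443].

π = [0.2551, 0.2460, 0.2144, 0.2844]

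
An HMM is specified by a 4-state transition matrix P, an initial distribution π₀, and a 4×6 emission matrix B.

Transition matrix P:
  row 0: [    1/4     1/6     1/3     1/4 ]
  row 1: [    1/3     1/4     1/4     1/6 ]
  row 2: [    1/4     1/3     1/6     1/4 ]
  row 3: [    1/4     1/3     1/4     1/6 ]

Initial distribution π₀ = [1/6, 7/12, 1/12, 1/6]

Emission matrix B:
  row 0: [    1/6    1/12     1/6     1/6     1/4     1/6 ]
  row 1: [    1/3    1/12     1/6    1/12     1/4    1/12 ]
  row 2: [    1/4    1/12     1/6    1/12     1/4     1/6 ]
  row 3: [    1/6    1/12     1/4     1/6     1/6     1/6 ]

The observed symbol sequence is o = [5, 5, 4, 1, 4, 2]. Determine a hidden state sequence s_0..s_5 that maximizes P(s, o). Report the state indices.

path = [1, 0, 2, 1, 0, 3]

t=0: δ = [2.778e-02, 4.861e-02, 1.389e-02, 2.778e-02]  (obs o_0=5)
t=1: δ = [2.701e-03, 1.013e-03, 2.025e-03, 1.350e-03]  ψ = [1, 1, 1, 1]  (obs o_1=5)
t=2: δ = [1.688e-04, 1.688e-04, 2.251e-04, 1.125e-04]  ψ = [0, 2, 0, 0]  (obs o_2=4)
t=3: δ = [4.689e-06, 6.251e-06, 4.689e-06, 4.689e-06]  ψ = [1, 2, 0, 2]  (obs o_3=1)
t=4: δ = [5.210e-07, 3.907e-07, 3.907e-07, 1.954e-07]  ψ = [1, 1, 0, 0]  (obs o_4=4)
t=5: δ = [2.171e-08, 2.171e-08, 2.894e-08, 3.256e-08]  ψ = [0, 2, 0, 0]  (obs o_5=2)
backtrack: best end state = 3; path = [1, 0, 2, 1, 0, 3]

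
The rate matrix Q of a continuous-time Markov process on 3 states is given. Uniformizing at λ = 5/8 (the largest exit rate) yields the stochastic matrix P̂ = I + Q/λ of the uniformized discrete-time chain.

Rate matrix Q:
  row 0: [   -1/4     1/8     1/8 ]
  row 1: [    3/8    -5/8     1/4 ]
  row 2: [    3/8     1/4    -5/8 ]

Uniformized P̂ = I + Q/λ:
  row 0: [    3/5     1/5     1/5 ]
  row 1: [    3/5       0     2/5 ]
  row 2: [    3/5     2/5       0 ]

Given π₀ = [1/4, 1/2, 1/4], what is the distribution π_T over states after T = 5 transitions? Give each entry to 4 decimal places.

t=0: π = [0.2500, 0.5000, 0.2500]
t=1: π = [0.6000, 0.1500, 0.2500]
t=2: π = [0.6000, 0.2200, 0.1800]
t=3: π = [0.6000, 0.1920, 0.2080]
t=4: π = [0.6000, 0.2032, 0.1968]
t=5: π = [0.6000, 0.1987, 0.2013]

π = [0.6000, 0.1987, 0.2013]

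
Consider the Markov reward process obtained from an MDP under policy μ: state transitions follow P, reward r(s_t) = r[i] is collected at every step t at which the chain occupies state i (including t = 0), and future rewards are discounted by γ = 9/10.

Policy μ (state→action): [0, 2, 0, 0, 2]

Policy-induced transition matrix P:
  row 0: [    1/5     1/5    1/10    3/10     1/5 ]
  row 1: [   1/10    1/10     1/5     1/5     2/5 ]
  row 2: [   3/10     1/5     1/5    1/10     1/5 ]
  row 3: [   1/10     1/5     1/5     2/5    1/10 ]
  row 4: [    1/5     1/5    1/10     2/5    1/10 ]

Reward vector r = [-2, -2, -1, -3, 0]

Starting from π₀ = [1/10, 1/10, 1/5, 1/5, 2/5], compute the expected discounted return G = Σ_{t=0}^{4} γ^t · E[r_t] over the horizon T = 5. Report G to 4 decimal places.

t=0: π = [0.1000, 0.1000, 0.2000, 0.2000, 0.4000], E[r] = -1.2000, γ^t·E[r] = -1.200000, running G = -1.200000
t=1: π = [0.1900, 0.1900, 0.1500, 0.3100, 0.1600], E[r] = -1.8400, γ^t·E[r] = -1.656000, running G = -2.856000
t=2: π = [0.1650, 0.1810, 0.1650, 0.2980, 0.1910], E[r] = -1.7510, γ^t·E[r] = -1.418310, running G = -4.274310
t=3: π = [0.1686, 0.1819, 0.1644, 0.2978, 0.1873], E[r] = -1.7588, γ^t·E[r] = -1.282165, running G = -5.556475
t=4: π = [0.1685, 0.1818, 0.1644, 0.2974, 0.1879], E[r] = -1.7573, γ^t·E[r] = -1.152958, running G = -6.709433

G = -6.7094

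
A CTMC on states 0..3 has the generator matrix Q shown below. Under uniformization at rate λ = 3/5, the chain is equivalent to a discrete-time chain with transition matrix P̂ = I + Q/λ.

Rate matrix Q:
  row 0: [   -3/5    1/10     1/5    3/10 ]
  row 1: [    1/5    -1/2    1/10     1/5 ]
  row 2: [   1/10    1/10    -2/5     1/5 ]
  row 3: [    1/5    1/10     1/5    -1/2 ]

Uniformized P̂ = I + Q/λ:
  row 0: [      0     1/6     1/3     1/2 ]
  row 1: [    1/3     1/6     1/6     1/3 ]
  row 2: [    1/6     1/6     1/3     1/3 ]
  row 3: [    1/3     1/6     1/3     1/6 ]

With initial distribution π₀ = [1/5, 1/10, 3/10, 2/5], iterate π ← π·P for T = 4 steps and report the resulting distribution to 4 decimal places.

t=0: π = [0.2000, 0.1000, 0.3000, 0.4000]
t=1: π = [0.2167, 0.1667, 0.3167, 0.3000]
t=2: π = [0.2083, 0.1667, 0.3056, 0.3194]
t=3: π = [0.2130, 0.1667, 0.3056, 0.3148]
t=4: π = [0.2114, 0.1667, 0.3056, 0.3164]

π = [0.2114, 0.1667, 0.3056, 0.3164]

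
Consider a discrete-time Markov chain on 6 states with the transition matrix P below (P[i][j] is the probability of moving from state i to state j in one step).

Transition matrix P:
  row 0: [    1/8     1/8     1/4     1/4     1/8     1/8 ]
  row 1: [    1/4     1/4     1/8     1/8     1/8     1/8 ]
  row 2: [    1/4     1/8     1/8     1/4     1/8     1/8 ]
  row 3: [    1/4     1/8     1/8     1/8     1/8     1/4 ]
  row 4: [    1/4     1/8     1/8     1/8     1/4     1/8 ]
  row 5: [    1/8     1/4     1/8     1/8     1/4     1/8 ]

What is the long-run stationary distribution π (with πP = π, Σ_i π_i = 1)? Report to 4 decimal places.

π = [0.2060, 0.1637, 0.1507, 0.1696, 0.1637, 0.1462]

Balance equations π_j = Σ_i π_i·P[i][j]:
  π_0 = 1/8·π_0 + 1/4·π_1 + 1/4·π_2 + 1/4·π_3 + 1/4·π_4 + 1/8·π_5
  π_1 = 1/8·π_0 + 1/4·π_1 + 1/8·π_2 + 1/8·π_3 + 1/8·π_4 + 1/4·π_5
  π_2 = 1/4·π_0 + 1/8·π_1 + 1/8·π_2 + 1/8·π_3 + 1/8·π_4 + 1/8·π_5
  π_3 = 1/4·π_0 + 1/8·π_1 + 1/4·π_2 + 1/8·π_3 + 1/8·π_4 + 1/8·π_5
  π_4 = 1/8·π_0 + 1/8·π_1 + 1/8·π_2 + 1/8·π_3 + 1/4·π_4 + 1/4·π_5
  normalize: π_0 + π_1 + π_2 + π_3 + π_4 + π_5 = 1
Solving the linear system gives exactly π = [317/1539, 28/171, 232/1539, 29/171, 28/171, 25/171].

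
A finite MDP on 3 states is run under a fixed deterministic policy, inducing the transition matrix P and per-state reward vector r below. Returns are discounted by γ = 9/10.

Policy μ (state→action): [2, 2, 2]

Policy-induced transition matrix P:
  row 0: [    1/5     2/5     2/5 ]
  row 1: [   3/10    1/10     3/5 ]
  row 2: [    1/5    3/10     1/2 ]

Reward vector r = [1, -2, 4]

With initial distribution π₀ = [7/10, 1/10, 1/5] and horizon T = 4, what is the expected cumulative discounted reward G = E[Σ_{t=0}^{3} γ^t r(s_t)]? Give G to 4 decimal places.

t=0: π = [0.7000, 0.1000, 0.2000], E[r] = 1.3000, γ^t·E[r] = 1.300000, running G = 1.300000
t=1: π = [0.2100, 0.3500, 0.4400], E[r] = 1.2700, γ^t·E[r] = 1.143000, running G = 2.443000
t=2: π = [0.2350, 0.2510, 0.5140], E[r] = 1.7890, γ^t·E[r] = 1.449090, running G = 3.892090
t=3: π = [0.2251, 0.2733, 0.5016], E[r] = 1.6849, γ^t·E[r] = 1.228292, running G = 5.120382

G = 5.1204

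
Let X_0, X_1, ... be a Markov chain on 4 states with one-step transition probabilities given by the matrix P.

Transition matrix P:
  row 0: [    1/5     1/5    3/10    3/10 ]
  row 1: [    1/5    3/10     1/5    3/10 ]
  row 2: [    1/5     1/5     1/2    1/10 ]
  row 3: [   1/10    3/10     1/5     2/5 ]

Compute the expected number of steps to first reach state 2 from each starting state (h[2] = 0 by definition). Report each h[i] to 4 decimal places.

h = [4.1538, 4.6154, 0.0000, 4.6667]

First-step conditioning: h[2] = 0; for i ≠ 2, h[i] = 1 + Σ_k P[i][k]·h[k].
  h[0] = 1 + 1/5·h[0] + 1/5·h[1] + 3/10·h[3]
  h[1] = 1 + 1/5·h[0] + 3/10·h[1] + 3/10·h[3]
  h[3] = 1 + 1/10·h[0] + 3/10·h[1] + 2/5·h[3]
Solving the 3×3 linear system over states ≠ 2 gives exactly h = [54/13, 60/13, 0, 14/3] (h[2] = 0 is the target).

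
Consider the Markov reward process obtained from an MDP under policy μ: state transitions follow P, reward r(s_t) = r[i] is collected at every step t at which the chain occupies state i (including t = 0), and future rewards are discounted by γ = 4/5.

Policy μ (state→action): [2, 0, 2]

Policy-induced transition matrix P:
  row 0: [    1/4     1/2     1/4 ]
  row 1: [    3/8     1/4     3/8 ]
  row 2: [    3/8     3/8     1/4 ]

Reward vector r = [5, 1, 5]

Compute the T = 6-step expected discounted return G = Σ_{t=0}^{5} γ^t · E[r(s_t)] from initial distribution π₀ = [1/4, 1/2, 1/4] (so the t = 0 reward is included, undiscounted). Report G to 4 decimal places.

G = 12.5370

t=0: π = [0.2500, 0.5000, 0.2500], E[r] = 3.0000, γ^t·E[r] = 3.000000, running G = 3.000000
t=1: π = [0.3438, 0.3438, 0.3125], E[r] = 3.6250, γ^t·E[r] = 2.900000, running G = 5.900000
t=2: π = [0.3320, 0.3750, 0.2930], E[r] = 3.5000, γ^t·E[r] = 2.240000, running G = 8.140000
t=3: π = [0.3335, 0.3696, 0.2969], E[r] = 3.5215, γ^t·E[r] = 1.803000, running G = 9.943000
t=4: π = [0.3333, 0.3705, 0.2962], E[r] = 3.5181, γ^t·E[r] = 1.441000, running G = 11.384000
t=5: π = [0.3333, 0.3704, 0.2963], E[r] = 3.5186, γ^t·E[r] = 1.152970, running G = 12.536970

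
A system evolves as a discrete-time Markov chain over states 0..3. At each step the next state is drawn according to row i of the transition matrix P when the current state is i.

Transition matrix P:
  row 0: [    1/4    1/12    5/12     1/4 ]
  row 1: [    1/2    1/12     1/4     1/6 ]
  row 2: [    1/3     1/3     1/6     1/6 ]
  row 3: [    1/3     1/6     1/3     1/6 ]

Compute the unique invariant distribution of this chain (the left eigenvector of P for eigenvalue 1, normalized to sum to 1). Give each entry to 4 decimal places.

Balance equations π_j = Σ_i π_i·P[i][j]:
  π_0 = 1/4·π_0 + 1/2·π_1 + 1/3·π_2 + 1/3·π_3
  π_1 = 1/12·π_0 + 1/12·π_1 + 1/3·π_2 + 1/6·π_3
  π_2 = 5/12·π_0 + 1/4·π_1 + 1/6·π_2 + 1/3·π_3
  normalize: π_0 + π_1 + π_2 + π_3 = 1
Solving the linear system gives exactly π = [101/302, 105/604, 359/1208, 235/1208].

π = [0.3344, 0.1738, 0.2972, 0.1945]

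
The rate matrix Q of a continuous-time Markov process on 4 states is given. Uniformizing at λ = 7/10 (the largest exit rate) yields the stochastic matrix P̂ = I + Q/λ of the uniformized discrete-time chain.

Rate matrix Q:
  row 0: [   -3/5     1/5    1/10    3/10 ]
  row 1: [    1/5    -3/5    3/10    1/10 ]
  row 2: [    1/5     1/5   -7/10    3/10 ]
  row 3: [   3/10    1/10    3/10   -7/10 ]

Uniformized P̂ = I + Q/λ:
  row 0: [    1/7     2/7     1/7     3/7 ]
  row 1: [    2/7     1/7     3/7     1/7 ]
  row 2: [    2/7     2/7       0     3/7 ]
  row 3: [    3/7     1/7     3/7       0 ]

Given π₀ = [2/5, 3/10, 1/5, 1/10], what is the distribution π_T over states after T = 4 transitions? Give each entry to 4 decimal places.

π = [0.2844, 0.2157, 0.2496, 0.2503]

t=0: π = [0.4000, 0.3000, 0.2000, 0.1000]
t=1: π = [0.2429, 0.2286, 0.2286, 0.3000]
t=2: π = [0.2939, 0.2102, 0.2612, 0.2347]
t=3: π = [0.2773, 0.2222, 0.2327, 0.2679]
t=4: π = [0.2844, 0.2157, 0.2496, 0.2503]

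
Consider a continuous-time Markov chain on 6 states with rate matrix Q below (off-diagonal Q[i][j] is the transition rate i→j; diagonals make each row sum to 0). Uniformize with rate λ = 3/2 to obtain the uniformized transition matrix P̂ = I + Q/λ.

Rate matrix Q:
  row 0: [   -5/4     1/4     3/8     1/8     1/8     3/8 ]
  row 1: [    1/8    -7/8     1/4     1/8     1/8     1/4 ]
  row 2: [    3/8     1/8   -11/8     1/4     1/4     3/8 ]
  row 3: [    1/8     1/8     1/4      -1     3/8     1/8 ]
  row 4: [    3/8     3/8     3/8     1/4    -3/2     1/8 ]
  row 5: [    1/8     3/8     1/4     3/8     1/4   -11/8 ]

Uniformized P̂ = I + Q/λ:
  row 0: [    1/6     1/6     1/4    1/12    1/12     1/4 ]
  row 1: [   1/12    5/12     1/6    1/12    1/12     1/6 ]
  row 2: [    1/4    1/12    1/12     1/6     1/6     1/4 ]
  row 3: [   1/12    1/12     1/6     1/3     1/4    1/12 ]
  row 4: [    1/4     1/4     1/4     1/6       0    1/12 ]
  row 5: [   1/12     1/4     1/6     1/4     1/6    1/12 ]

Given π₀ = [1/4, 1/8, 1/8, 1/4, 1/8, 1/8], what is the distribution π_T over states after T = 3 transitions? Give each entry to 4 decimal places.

t=0: π = [0.2500, 0.1250, 0.1250, 0.2500, 0.1250, 0.1250]
t=1: π = [0.1458, 0.1875, 0.1875, 0.1875, 0.1354, 0.1563]
t=2: π = [0.1493, 0.2066, 0.1745, 0.1832, 0.1319, 0.1545]
t=3: π = [0.1468, 0.2124, 0.1756, 0.1804, 0.1303, 0.1545]

π = [0.1468, 0.2124, 0.1756, 0.1804, 0.1303, 0.1545]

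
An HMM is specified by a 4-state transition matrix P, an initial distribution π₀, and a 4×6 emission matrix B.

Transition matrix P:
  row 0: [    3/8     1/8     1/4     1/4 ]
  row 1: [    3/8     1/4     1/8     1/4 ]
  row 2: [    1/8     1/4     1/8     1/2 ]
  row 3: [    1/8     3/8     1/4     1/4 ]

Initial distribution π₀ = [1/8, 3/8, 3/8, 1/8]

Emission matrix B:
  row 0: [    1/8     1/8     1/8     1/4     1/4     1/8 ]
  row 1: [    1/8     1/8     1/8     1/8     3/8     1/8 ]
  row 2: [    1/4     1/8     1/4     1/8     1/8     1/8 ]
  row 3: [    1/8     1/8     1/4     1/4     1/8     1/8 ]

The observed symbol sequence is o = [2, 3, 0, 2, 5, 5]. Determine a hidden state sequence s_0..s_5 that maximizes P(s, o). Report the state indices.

t=0: δ = [1.562e-02, 4.688e-02, 9.375e-02, 3.125e-02]  (obs o_0=2)
t=1: δ = [4.395e-03, 2.930e-03, 1.465e-03, 1.172e-02]  ψ = [1, 2, 2, 2]  (obs o_1=3)
t=2: δ = [2.060e-04, 5.493e-04, 7.324e-04, 3.662e-04]  ψ = [0, 3, 3, 3]  (obs o_2=0)
t=3: δ = [2.575e-05, 2.289e-05, 2.289e-05, 9.155e-05]  ψ = [1, 2, 2, 2]  (obs o_3=2)
t=4: δ = [1.431e-06, 4.292e-06, 2.861e-06, 2.861e-06]  ψ = [3, 3, 3, 3]  (obs o_4=5)
t=5: δ = [2.012e-07, 1.341e-07, 8.941e-08, 1.788e-07]  ψ = [1, 1, 3, 2]  (obs o_5=5)
backtrack: best end state = 0; path = [2, 3, 2, 3, 1, 0]

path = [2, 3, 2, 3, 1, 0]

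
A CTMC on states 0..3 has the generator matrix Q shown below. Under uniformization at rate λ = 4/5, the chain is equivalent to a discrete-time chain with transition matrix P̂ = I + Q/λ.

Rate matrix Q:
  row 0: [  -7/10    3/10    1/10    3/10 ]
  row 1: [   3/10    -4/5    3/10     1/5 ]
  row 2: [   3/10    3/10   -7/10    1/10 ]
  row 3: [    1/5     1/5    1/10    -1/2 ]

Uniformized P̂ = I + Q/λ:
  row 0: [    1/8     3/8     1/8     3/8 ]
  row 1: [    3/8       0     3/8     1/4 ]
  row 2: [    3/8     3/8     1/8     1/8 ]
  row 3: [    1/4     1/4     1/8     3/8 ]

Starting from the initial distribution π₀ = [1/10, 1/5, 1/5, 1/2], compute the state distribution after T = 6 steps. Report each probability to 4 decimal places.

π = [0.2702, 0.2457, 0.1864, 0.2977]

t=0: π = [0.1000, 0.2000, 0.2000, 0.5000]
t=1: π = [0.2875, 0.2375, 0.1750, 0.3000]
t=2: π = [0.2656, 0.2484, 0.1844, 0.3016]
t=3: π = [0.2709, 0.2441, 0.1871, 0.2979]
t=4: π = [0.2700, 0.2462, 0.1860, 0.2977]
t=5: π = [0.2703, 0.2455, 0.1866, 0.2977]
t=6: π = [0.2702, 0.2457, 0.1864, 0.2977]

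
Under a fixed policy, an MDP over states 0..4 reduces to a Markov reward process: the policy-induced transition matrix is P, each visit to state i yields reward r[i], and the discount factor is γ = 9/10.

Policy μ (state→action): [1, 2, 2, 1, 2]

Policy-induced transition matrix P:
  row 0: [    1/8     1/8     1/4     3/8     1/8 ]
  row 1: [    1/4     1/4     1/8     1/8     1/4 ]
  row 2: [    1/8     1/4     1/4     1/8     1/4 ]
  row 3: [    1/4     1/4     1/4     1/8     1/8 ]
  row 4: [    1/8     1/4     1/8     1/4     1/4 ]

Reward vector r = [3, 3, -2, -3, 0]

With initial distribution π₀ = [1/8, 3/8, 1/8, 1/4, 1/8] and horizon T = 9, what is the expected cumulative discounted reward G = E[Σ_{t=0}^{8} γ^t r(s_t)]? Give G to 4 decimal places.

t=0: π = [0.1250, 0.3750, 0.1250, 0.2500, 0.1250], E[r] = 0.5000, γ^t·E[r] = 0.500000, running G = 0.500000
t=1: π = [0.2031, 0.2344, 0.1875, 0.1719, 0.2031], E[r] = 0.4219, γ^t·E[r] = 0.379688, running G = 0.879688
t=2: π = [0.1758, 0.2246, 0.1953, 0.2012, 0.2031], E[r] = 0.2070, γ^t·E[r] = 0.167695, running G = 1.047383
t=3: π = [0.1782, 0.2280, 0.1965, 0.1943, 0.2029], E[r] = 0.2427, γ^t·E[r] = 0.176911, running G = 1.224293
t=4: π = [0.1778, 0.2277, 0.1961, 0.1949, 0.2034], E[r] = 0.2395, γ^t·E[r] = 0.157157, running G = 1.381451
t=5: π = [0.1778, 0.2278, 0.1961, 0.1949, 0.2034], E[r] = 0.2400, γ^t·E[r] = 0.141701, running G = 1.523151
t=6: π = [0.1778, 0.2278, 0.1961, 0.1949, 0.2034], E[r] = 0.2400, γ^t·E[r] = 0.127521, running G = 1.650673
t=7: π = [0.1778, 0.2278, 0.1961, 0.1949, 0.2034], E[r] = 0.2400, γ^t·E[r] = 0.114768, running G = 1.765441
t=8: π = [0.1778, 0.2278, 0.1961, 0.1949, 0.2034], E[r] = 0.2400, γ^t·E[r] = 0.103291, running G = 1.868732

G = 1.8687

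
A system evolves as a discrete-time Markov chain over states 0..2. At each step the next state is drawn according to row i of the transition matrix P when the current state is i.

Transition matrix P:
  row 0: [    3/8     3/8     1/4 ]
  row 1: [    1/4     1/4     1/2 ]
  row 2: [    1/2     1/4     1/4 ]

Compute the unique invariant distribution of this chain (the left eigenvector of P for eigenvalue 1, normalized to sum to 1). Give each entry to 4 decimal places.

π = [0.3784, 0.2973, 0.3243]

Balance equations π_j = Σ_i π_i·P[i][j]:
  π_0 = 3/8·π_0 + 1/4·π_1 + 1/2·π_2
  π_1 = 3/8·π_0 + 1/4·π_1 + 1/4·π_2
  normalize: π_0 + π_1 + π_2 = 1
Solving the linear system gives exactly π = [14/37, 11/37, 12/37].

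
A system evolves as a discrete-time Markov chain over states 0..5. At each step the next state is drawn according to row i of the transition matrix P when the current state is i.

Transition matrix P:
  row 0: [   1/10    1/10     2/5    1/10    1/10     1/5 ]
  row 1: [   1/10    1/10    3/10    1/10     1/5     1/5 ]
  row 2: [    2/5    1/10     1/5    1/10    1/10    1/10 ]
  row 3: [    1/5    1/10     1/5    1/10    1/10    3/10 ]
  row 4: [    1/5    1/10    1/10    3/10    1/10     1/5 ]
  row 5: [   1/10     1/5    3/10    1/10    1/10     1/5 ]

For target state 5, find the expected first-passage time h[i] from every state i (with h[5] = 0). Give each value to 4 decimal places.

First-step conditioning: h[5] = 0; for i ≠ 5, h[i] = 1 + Σ_k P[i][k]·h[k].
  h[0] = 1 + 1/10·h[0] + 1/10·h[1] + 2/5·h[2] + 1/10·h[3] + 1/10·h[4]
  h[1] = 1 + 1/10·h[0] + 1/10·h[1] + 3/10·h[2] + 1/10·h[3] + 1/5·h[4]
  h[2] = 1 + 2/5·h[0] + 1/10·h[1] + 1/5·h[2] + 1/10·h[3] + 1/10·h[4]
  h[3] = 1 + 1/5·h[0] + 1/10·h[1] + 1/5·h[2] + 1/10·h[3] + 1/10·h[4]
  h[4] = 1 + 1/5·h[0] + 1/10·h[1] + 1/10·h[2] + 3/10·h[3] + 1/10·h[4]
Solving the 5×5 linear system over states ≠ 5 gives exactly h = [60000/11069, 59210/11069, 65000/11069, 53000/11069, 57100/11069, 0] (h[5] = 0 is the target).

h = [5.4205, 5.3492, 5.8723, 4.7881, 5.1586, 0.0000]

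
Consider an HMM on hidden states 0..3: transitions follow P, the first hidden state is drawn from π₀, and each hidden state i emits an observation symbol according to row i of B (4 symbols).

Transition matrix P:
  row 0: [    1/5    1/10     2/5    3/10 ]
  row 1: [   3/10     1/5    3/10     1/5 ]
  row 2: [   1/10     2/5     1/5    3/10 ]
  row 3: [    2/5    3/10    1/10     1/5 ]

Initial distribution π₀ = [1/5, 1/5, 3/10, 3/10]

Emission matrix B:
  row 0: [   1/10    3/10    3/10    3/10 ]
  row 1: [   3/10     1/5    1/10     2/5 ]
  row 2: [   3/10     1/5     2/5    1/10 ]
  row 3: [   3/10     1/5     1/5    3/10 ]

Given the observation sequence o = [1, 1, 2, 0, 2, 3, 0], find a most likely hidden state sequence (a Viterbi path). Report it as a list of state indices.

t=0: δ = [6.000e-02, 4.000e-02, 6.000e-02, 6.000e-02]  (obs o_0=1)
t=1: δ = [7.200e-03, 4.800e-03, 4.800e-03, 3.600e-03]  ψ = [3, 2, 0, 0]  (obs o_1=1)
t=2: δ = [4.320e-04, 1.920e-04, 1.152e-03, 4.320e-04]  ψ = [0, 2, 0, 0]  (obs o_2=2)
t=3: δ = [1.728e-05, 1.382e-04, 6.912e-05, 1.037e-04]  ψ = [3, 2, 2, 2]  (obs o_3=0)
t=4: δ = [1.244e-05, 3.110e-06, 1.659e-05, 5.530e-06]  ψ = [1, 3, 1, 1]  (obs o_4=2)
t=5: δ = [7.465e-07, 2.654e-06, 4.977e-07, 1.493e-06]  ψ = [0, 2, 0, 2]  (obs o_5=3)
t=6: δ = [7.963e-08, 1.593e-07, 2.389e-07, 1.593e-07]  ψ = [1, 1, 1, 1]  (obs o_6=0)
backtrack: best end state = 2; path = [3, 0, 2, 1, 2, 1, 2]

path = [3, 0, 2, 1, 2, 1, 2]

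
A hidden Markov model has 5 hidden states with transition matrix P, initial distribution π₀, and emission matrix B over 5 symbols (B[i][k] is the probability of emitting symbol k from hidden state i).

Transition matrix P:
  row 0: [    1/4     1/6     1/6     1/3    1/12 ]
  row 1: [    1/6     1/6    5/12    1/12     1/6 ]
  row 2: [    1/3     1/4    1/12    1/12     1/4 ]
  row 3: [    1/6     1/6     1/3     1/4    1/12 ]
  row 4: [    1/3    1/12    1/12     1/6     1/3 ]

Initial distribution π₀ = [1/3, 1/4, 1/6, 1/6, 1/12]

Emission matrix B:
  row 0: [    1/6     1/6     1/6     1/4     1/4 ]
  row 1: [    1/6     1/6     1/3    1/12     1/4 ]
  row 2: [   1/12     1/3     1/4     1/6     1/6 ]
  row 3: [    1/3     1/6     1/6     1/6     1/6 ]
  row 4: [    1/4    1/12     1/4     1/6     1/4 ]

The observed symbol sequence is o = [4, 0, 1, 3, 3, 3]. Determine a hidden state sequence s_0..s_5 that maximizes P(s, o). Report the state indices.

t=0: δ = [8.333e-02, 6.250e-02, 2.778e-02, 2.778e-02, 2.083e-02]  (obs o_0=4)
t=1: δ = [3.472e-03, 2.315e-03, 2.170e-03, 9.259e-03, 2.604e-03]  ψ = [0, 0, 1, 0, 1]  (obs o_1=0)
t=2: δ = [2.572e-04, 2.572e-04, 1.029e-03, 3.858e-04, 7.234e-05]  ψ = [3, 3, 3, 3, 4]  (obs o_2=1)
t=3: δ = [8.573e-05, 2.143e-05, 2.143e-05, 1.608e-05, 4.287e-05]  ψ = [2, 2, 3, 3, 2]  (obs o_3=3)
t=4: δ = [5.358e-06, 1.191e-06, 2.381e-06, 4.763e-06, 2.381e-06]  ψ = [0, 0, 0, 0, 4]  (obs o_4=3)
t=5: δ = [3.349e-07, 7.442e-08, 2.646e-07, 2.977e-07, 1.323e-07]  ψ = [0, 0, 3, 0, 4]  (obs o_5=3)
backtrack: best end state = 0; path = [0, 3, 2, 0, 0, 0]

path = [0, 3, 2, 0, 0, 0]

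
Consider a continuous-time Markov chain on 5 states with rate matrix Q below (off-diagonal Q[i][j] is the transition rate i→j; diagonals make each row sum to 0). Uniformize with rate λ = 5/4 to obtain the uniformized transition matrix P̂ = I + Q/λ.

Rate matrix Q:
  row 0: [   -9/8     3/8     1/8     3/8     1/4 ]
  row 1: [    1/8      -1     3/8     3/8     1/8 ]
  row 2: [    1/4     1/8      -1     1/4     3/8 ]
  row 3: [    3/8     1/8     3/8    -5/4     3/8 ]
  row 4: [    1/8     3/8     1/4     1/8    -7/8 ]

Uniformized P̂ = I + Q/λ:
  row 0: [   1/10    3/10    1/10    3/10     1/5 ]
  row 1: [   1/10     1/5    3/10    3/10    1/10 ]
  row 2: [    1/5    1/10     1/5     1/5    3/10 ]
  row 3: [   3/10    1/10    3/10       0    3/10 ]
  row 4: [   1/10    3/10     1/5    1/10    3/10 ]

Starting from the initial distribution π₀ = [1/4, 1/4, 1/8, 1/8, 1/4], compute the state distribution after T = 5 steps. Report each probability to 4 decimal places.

π = [0.1574, 0.2004, 0.2219, 0.1762, 0.2442]

t=0: π = [0.2500, 0.2500, 0.1250, 0.1250, 0.2500]
t=1: π = [0.1375, 0.2250, 0.2125, 0.2000, 0.2250]
t=2: π = [0.1613, 0.1950, 0.2288, 0.1738, 0.2413]
t=3: π = [0.1576, 0.2000, 0.2208, 0.1768, 0.2449]
t=4: π = [0.1574, 0.2005, 0.2219, 0.1759, 0.2442]
t=5: π = [0.1574, 0.2004, 0.2219, 0.1762, 0.2442]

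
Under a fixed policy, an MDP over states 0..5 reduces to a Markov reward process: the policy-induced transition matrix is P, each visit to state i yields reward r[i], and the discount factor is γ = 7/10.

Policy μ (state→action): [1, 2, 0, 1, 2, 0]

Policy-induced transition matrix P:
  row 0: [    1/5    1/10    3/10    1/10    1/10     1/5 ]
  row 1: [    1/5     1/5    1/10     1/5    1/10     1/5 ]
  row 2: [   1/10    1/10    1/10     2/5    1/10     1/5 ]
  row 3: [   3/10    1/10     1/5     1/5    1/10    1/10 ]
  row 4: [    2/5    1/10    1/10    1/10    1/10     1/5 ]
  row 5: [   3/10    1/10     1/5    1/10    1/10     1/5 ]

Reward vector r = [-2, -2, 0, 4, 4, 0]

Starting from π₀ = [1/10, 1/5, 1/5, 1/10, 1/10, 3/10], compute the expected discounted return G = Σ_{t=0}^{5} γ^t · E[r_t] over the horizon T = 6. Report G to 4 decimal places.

G = 1.0396

t=0: π = [0.1000, 0.2000, 0.2000, 0.1000, 0.1000, 0.3000], E[r] = 0.2000, γ^t·E[r] = 0.200000, running G = 0.200000
t=1: π = [0.2400, 0.1200, 0.1600, 0.1900, 0.1000, 0.1900], E[r] = 0.4400, γ^t·E[r] = 0.308000, running G = 0.508000
t=2: π = [0.2420, 0.1120, 0.1860, 0.1790, 0.1000, 0.1810], E[r] = 0.4080, γ^t·E[r] = 0.199920, running G = 0.707920
t=3: π = [0.2374, 0.1112, 0.1844, 0.1849, 0.1000, 0.1821], E[r] = 0.4424, γ^t·E[r] = 0.151743, running G = 0.859663
t=4: π = [0.2383, 0.1111, 0.1842, 0.1849, 0.1000, 0.1815], E[r] = 0.4410, γ^t·E[r] = 0.105874, running G = 0.965538
t=5: π = [0.2382, 0.1111, 0.1843, 0.1849, 0.1000, 0.1815], E[r] = 0.4408, γ^t·E[r] = 0.074079, running G = 1.039616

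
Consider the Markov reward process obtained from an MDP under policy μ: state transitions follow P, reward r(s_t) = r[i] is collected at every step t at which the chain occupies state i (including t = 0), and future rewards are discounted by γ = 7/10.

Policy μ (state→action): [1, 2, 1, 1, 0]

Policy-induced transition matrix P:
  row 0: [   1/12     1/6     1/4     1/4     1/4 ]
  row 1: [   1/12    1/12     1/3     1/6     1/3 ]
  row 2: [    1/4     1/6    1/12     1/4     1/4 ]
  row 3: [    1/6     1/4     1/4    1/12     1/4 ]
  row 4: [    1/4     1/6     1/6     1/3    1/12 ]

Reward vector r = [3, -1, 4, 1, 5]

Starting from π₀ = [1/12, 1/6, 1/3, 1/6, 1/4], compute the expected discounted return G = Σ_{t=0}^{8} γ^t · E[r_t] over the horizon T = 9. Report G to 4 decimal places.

t=0: π = [0.0833, 0.1667, 0.3333, 0.1667, 0.2500], E[r] = 2.8333, γ^t·E[r] = 2.833333, running G = 2.833333
t=1: π = [0.1944, 0.1667, 0.1875, 0.2292, 0.2222], E[r] = 2.5069, γ^t·E[r] = 1.754861, running G = 4.588194
t=2: π = [0.1707, 0.1719, 0.2141, 0.2164, 0.2269], E[r] = 2.5475, γ^t·E[r] = 1.248252, running G = 5.836447
t=3: π = [0.1749, 0.1704, 0.2097, 0.2185, 0.2265], E[r] = 2.5442, γ^t·E[r] = 0.872668, running G = 6.709115
t=4: π = [0.1743, 0.1707, 0.2104, 0.2183, 0.2264], E[r] = 2.5440, γ^t·E[r] = 0.610822, running G = 7.319937
t=5: π = [0.1743, 0.1706, 0.2103, 0.2183, 0.2265], E[r] = 2.5442, γ^t·E[r] = 0.427601, running G = 7.747538
t=6: π = [0.1743, 0.1706, 0.2103, 0.2183, 0.2265], E[r] = 2.5441, γ^t·E[r] = 0.299316, running G = 8.046854
t=7: π = [0.1743, 0.1706, 0.2103, 0.2183, 0.2265], E[r] = 2.5442, γ^t·E[r] = 0.209522, running G = 8.256376
t=8: π = [0.1743, 0.1706, 0.2103, 0.2183, 0.2265], E[r] = 2.5442, γ^t·E[r] = 0.146665, running G = 8.403041

G = 8.4030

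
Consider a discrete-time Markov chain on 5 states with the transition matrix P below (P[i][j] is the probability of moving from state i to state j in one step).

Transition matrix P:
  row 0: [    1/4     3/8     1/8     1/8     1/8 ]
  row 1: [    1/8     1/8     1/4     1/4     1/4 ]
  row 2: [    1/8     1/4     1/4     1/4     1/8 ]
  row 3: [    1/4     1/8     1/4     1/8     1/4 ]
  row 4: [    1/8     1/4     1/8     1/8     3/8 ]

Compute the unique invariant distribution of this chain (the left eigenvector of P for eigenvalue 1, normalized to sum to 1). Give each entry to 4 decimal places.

π = [0.1682, 0.2212, 0.1998, 0.1776, 0.2331]

Balance equations π_j = Σ_i π_i·P[i][j]:
  π_0 = 1/4·π_0 + 1/8·π_1 + 1/8·π_2 + 1/4·π_3 + 1/8·π_4
  π_1 = 3/8·π_0 + 1/8·π_1 + 1/4·π_2 + 1/8·π_3 + 1/4·π_4
  π_2 = 1/8·π_0 + 1/4·π_1 + 1/4·π_2 + 1/4·π_3 + 1/8·π_4
  π_3 = 1/8·π_0 + 1/4·π_1 + 1/4·π_2 + 1/8·π_3 + 1/8·π_4
  normalize: π_0 + π_1 + π_2 + π_3 + π_4 = 1
Solving the linear system gives exactly π = [197/1171, 259/1171, 234/1171, 208/1171, 273/1171].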